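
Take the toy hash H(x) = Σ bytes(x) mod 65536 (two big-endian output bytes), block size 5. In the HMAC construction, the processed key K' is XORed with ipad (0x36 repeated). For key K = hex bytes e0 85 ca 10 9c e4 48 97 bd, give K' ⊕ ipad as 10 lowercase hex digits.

Key hex bytes e0 85 ca 10 9c e4 48 97 bd is 9 bytes > B = 5, so hash it first: H(key) = 05 5b, then zero-pad to 5 bytes: K' = 05 5b 00 00 00.
XOR each byte with 0x36: 05⊕36=33, 5b⊕36=6d, 00⊕36=36, 00⊕36=36, 00⊕36=36.

336d363636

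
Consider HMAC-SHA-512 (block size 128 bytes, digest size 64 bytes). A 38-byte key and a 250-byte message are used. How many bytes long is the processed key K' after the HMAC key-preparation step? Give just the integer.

128

Key is 38 ≤ 128 bytes, zero-padded: |K'| = 128.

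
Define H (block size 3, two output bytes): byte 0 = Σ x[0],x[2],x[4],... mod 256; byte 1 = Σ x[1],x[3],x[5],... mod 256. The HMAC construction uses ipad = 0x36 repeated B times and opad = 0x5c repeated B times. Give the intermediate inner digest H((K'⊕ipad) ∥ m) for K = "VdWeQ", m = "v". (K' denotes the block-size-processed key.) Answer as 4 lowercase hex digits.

fe75

Key "VdWeQ" = 56 64 57 65 51 is 5 bytes > B = 3, so hash it first: H(key) = fe c9, then zero-pad to 3 bytes: K' = fe c9 00.
K' ⊕ ipad = c8 ff 36.
Inner input = c8 ff 36 ∥ 76.
Inner hash: even-index sum = 254 mod 256 = 254; odd-index sum = 373 mod 256 = 117 → fe 75.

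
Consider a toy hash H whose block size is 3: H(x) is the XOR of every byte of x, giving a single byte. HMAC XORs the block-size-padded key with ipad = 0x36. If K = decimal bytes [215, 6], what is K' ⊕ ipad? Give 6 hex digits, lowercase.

Key decimal bytes [215, 6] = d7 06 is 2 bytes ≤ B = 3; zero-pad to 3 bytes: K' = d7 06 00.
XOR each byte with 0x36: d7⊕36=e1, 06⊕36=30, 00⊕36=36.

e13036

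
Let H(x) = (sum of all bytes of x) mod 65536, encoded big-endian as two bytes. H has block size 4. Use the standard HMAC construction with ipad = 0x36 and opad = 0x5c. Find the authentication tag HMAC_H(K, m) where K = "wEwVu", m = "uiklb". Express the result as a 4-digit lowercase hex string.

Key "wEwVu" = 77 45 77 56 75 is 5 bytes > B = 4, so hash it first: H(key) = 01 fe, then zero-pad to 4 bytes: K' = 01 fe 00 00.
K' ⊕ ipad = 37 c8 36 36.  K' ⊕ opad = 5d a2 5c 5c.
Inner input = (K'⊕ipad) ∥ m = 37 c8 36 36 ∥ 75 69 6b 6c 62.
Inner hash: sum = 55+200+54+54+117+105+107+108+98 = 898 → 03 82.
Outer input = (K'⊕opad) ∥ inner = 5d a2 5c 5c ∥ 03 82.
Outer hash (tag): sum = 93+162+92+92+3+130 = 572 → 02 3c.

023c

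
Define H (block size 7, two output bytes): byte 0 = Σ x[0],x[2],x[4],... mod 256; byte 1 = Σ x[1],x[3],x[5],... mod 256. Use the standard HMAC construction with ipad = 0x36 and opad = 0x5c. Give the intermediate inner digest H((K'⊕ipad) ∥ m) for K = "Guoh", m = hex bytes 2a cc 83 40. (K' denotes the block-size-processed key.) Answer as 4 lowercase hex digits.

Key "Guoh" = 47 75 6f 68 is 4 bytes ≤ B = 7; zero-pad to 7 bytes: K' = 47 75 6f 68 00 00 00.
K' ⊕ ipad = 71 43 59 5e 36 36 36.
Inner input = 71 43 59 5e 36 36 36 ∥ 2a cc 83 40.
Inner hash: even-index sum = 578 mod 256 = 66; odd-index sum = 388 mod 256 = 132 → 42 84.

4284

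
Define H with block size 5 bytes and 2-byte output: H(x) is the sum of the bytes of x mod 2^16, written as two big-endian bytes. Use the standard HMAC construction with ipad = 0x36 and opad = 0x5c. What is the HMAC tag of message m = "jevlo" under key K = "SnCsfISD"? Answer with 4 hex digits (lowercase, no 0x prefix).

Key "SnCsfISD" = 53 6e 43 73 66 49 53 44 is 8 bytes > B = 5, so hash it first: H(key) = 02 bd, then zero-pad to 5 bytes: K' = 02 bd 00 00 00.
K' ⊕ ipad = 34 8b 36 36 36.  K' ⊕ opad = 5e e1 5c 5c 5c.
Inner input = (K'⊕ipad) ∥ m = 34 8b 36 36 36 ∥ 6a 65 76 6c 6f.
Inner hash: sum = 52+139+54+54+54+106+101+118+108+111 = 897 → 03 81.
Outer input = (K'⊕opad) ∥ inner = 5e e1 5c 5c 5c ∥ 03 81.
Outer hash (tag): sum = 94+225+92+92+92+3+129 = 727 → 02 d7.

02d7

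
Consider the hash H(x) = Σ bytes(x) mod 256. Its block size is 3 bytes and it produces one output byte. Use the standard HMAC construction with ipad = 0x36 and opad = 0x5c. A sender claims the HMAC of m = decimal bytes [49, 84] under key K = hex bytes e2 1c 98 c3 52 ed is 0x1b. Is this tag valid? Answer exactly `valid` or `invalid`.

valid

Key hex bytes e2 1c 98 c3 52 ed is 6 bytes > B = 3, so hash it first: H(key) = 98, then zero-pad to 3 bytes: K' = 98 00 00.
K' ⊕ ipad = ae 36 36; K' ⊕ opad = c4 5c 5c.
Inner hash: sum = 174+54+54+49+84 = 415; mod 256 = 159 → 9f.
Outer hash (recomputed tag): sum = 196+92+92+159 = 539; mod 256 = 27 → 1b.
Recomputed tag = 1b; claimed = 1b → match.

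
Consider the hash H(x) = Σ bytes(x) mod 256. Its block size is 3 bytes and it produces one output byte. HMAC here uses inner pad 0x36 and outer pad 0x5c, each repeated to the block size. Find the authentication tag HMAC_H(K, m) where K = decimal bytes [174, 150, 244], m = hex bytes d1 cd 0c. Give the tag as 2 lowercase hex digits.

Key decimal bytes [174, 150, 244] = ae 96 f4 is exactly B = 3 bytes: K' = ae 96 f4.
K' ⊕ ipad = 98 a0 c2.  K' ⊕ opad = f2 ca a8.
Inner input = (K'⊕ipad) ∥ m = 98 a0 c2 ∥ d1 cd 0c.
Inner hash: sum = 152+160+194+209+205+12 = 932; mod 256 = 164 → a4.
Outer input = (K'⊕opad) ∥ inner = f2 ca a8 ∥ a4.
Outer hash (tag): sum = 242+202+168+164 = 776; mod 256 = 8 → 08.

08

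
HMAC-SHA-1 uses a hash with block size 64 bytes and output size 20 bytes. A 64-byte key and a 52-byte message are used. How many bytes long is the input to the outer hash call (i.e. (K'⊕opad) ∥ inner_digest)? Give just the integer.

84

Key is 64 ≤ 64 bytes, zero-padded: |K'| = 64.
Outer input = (K'⊕opad) ∥ H(inner) → 64 + 20 = 84 bytes.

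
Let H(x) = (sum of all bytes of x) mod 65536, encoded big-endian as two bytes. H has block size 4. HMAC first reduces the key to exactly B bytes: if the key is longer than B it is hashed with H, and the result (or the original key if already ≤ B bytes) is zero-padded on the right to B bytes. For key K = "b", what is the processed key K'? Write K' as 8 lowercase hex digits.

Key "b" = 62 is 1 byte ≤ B = 4; zero-pad to 4 bytes: K' = 62 00 00 00.

62000000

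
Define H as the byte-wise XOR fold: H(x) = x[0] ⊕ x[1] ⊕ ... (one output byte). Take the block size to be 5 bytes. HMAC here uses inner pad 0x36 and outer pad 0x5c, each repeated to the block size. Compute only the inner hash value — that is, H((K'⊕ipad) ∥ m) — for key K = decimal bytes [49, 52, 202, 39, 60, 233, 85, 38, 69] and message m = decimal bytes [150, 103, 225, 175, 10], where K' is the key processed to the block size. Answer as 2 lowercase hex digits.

88

Key decimal bytes [49, 52, 202, 39, 60, 233, 85, 38, 69] = 31 34 ca 27 3c e9 55 26 45 is 9 bytes > B = 5, so hash it first: H(key) = 0b, then zero-pad to 5 bytes: K' = 0b 00 00 00 00.
K' ⊕ ipad = 3d 36 36 36 36.
Inner input = 3d 36 36 36 36 ∥ 96 67 e1 af 0a.
Inner hash: XOR 3d⊕36⊕36⊕36⊕36⊕96⊕67⊕e1⊕af⊕0a = 88.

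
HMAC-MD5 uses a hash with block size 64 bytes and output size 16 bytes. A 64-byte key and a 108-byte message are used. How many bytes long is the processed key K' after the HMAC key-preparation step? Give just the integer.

64

Key is 64 ≤ 64 bytes, zero-padded: |K'| = 64.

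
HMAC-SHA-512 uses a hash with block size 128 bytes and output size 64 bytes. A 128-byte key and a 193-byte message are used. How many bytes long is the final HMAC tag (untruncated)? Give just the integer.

The tag is one SHA-512 digest: 64 bytes.

64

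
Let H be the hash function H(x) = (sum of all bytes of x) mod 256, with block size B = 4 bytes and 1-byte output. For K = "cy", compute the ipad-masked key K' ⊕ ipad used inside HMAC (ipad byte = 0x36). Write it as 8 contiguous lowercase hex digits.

554f3636

Key "cy" = 63 79 is 2 bytes ≤ B = 4; zero-pad to 4 bytes: K' = 63 79 00 00.
XOR each byte with 0x36: 63⊕36=55, 79⊕36=4f, 00⊕36=36, 00⊕36=36.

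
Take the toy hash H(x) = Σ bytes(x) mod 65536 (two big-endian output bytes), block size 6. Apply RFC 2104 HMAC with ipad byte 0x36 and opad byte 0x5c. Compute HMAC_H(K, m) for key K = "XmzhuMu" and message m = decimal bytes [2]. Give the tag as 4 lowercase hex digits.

Key "XmzhuMu" = 58 6d 7a 68 75 4d 75 is 7 bytes > B = 6, so hash it first: H(key) = 02 de, then zero-pad to 6 bytes: K' = 02 de 00 00 00 00.
K' ⊕ ipad = 34 e8 36 36 36 36.  K' ⊕ opad = 5e 82 5c 5c 5c 5c.
Inner input = (K'⊕ipad) ∥ m = 34 e8 36 36 36 36 ∥ 02.
Inner hash: sum = 52+232+54+54+54+54+2 = 502 → 01 f6.
Outer input = (K'⊕opad) ∥ inner = 5e 82 5c 5c 5c 5c ∥ 01 f6.
Outer hash (tag): sum = 94+130+92+92+92+92+1+246 = 839 → 03 47.

0347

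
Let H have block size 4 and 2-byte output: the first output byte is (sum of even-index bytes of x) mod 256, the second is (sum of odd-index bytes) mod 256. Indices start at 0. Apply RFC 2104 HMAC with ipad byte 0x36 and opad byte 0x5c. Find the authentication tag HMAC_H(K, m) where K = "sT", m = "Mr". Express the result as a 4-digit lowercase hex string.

536e

Key "sT" = 73 54 is 2 bytes ≤ B = 4; zero-pad to 4 bytes: K' = 73 54 00 00.
K' ⊕ ipad = 45 62 36 36.  K' ⊕ opad = 2f 08 5c 5c.
Inner input = (K'⊕ipad) ∥ m = 45 62 36 36 ∥ 4d 72.
Inner hash: even-index sum = 200 mod 256 = 200; odd-index sum = 266 mod 256 = 10 → c8 0a.
Outer input = (K'⊕opad) ∥ inner = 2f 08 5c 5c ∥ c8 0a.
Outer hash (tag): even-index sum = 339 mod 256 = 83; odd-index sum = 110 mod 256 = 110 → 53 6e.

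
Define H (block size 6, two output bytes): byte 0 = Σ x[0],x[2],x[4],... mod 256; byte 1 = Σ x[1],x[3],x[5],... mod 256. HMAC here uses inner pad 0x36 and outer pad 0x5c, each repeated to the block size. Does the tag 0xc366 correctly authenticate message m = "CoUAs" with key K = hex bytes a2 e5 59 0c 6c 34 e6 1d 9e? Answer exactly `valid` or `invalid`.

Key hex bytes a2 e5 59 0c 6c 34 e6 1d 9e is 9 bytes > B = 6, so hash it first: H(key) = eb 42, then zero-pad to 6 bytes: K' = eb 42 00 00 00 00.
K' ⊕ ipad = dd 74 36 36 36 36; K' ⊕ opad = b7 1e 5c 5c 5c 5c.
Inner hash: even-index sum = 596 mod 256 = 84; odd-index sum = 400 mod 256 = 144 → 54 90.
Outer hash (recomputed tag): even-index sum = 451 mod 256 = 195; odd-index sum = 358 mod 256 = 102 → c3 66.
Recomputed tag = c366; claimed = c366 → match.

valid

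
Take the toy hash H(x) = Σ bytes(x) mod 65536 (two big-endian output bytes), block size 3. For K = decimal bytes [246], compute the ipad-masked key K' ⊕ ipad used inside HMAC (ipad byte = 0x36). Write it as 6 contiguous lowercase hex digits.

Key decimal bytes [246] = f6 is 1 byte ≤ B = 3; zero-pad to 3 bytes: K' = f6 00 00.
XOR each byte with 0x36: f6⊕36=c0, 00⊕36=36, 00⊕36=36.

c03636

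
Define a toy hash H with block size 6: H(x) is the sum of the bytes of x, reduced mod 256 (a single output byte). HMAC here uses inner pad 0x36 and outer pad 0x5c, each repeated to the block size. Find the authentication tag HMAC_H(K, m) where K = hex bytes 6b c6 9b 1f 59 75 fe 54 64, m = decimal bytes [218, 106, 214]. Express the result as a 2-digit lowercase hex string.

80

Key hex bytes 6b c6 9b 1f 59 75 fe 54 64 is 9 bytes > B = 6, so hash it first: H(key) = 6f, then zero-pad to 6 bytes: K' = 6f 00 00 00 00 00.
K' ⊕ ipad = 59 36 36 36 36 36.  K' ⊕ opad = 33 5c 5c 5c 5c 5c.
Inner input = (K'⊕ipad) ∥ m = 59 36 36 36 36 36 ∥ da 6a d6.
Inner hash: sum = 89+54+54+54+54+54+218+106+214 = 897; mod 256 = 129 → 81.
Outer input = (K'⊕opad) ∥ inner = 33 5c 5c 5c 5c 5c ∥ 81.
Outer hash (tag): sum = 51+92+92+92+92+92+129 = 640; mod 256 = 128 → 80.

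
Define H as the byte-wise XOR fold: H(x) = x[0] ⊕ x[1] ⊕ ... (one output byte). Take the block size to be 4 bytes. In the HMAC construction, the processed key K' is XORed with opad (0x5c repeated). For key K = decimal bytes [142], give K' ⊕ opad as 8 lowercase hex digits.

Key decimal bytes [142] = 8e is 1 byte ≤ B = 4; zero-pad to 4 bytes: K' = 8e 00 00 00.
XOR each byte with 0x5c: 8e⊕5c=d2, 00⊕5c=5c, 00⊕5c=5c, 00⊕5c=5c.

d25c5c5c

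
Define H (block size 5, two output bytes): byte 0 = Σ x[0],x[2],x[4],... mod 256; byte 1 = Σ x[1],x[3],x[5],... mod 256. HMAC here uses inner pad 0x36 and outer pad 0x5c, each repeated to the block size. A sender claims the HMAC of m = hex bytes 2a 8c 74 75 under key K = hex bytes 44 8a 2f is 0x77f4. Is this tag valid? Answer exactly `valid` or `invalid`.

valid

Key hex bytes 44 8a 2f is 3 bytes ≤ B = 5; zero-pad to 5 bytes: K' = 44 8a 2f 00 00.
K' ⊕ ipad = 72 bc 19 36 36; K' ⊕ opad = 18 d6 73 5c 5c.
Inner hash: even-index sum = 450 mod 256 = 194; odd-index sum = 400 mod 256 = 144 → c2 90.
Outer hash (recomputed tag): even-index sum = 375 mod 256 = 119; odd-index sum = 500 mod 256 = 244 → 77 f4.
Recomputed tag = 77f4; claimed = 77f4 → match.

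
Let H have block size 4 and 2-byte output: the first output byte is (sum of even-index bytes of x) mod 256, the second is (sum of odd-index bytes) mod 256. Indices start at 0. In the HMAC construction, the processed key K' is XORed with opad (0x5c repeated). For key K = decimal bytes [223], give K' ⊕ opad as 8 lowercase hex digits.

Key decimal bytes [223] = df is 1 byte ≤ B = 4; zero-pad to 4 bytes: K' = df 00 00 00.
XOR each byte with 0x5c: df⊕5c=83, 00⊕5c=5c, 00⊕5c=5c, 00⊕5c=5c.

835c5c5c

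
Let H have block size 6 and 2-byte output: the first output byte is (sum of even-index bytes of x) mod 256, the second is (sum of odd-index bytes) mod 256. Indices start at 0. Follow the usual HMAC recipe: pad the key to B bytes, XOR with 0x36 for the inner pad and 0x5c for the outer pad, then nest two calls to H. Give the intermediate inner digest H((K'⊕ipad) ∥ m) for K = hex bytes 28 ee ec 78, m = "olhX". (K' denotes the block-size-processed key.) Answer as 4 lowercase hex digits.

Key hex bytes 28 ee ec 78 is 4 bytes ≤ B = 6; zero-pad to 6 bytes: K' = 28 ee ec 78 00 00.
K' ⊕ ipad = 1e d8 da 4e 36 36.
Inner input = 1e d8 da 4e 36 36 ∥ 6f 6c 68 58.
Inner hash: even-index sum = 517 mod 256 = 5; odd-index sum = 544 mod 256 = 32 → 05 20.

0520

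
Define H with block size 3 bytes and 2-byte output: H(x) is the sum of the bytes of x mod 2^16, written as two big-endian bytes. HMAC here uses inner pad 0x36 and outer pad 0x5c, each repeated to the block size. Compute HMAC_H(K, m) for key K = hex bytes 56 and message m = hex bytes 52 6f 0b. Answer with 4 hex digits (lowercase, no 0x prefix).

Key hex bytes 56 is 1 byte ≤ B = 3; zero-pad to 3 bytes: K' = 56 00 00.
K' ⊕ ipad = 60 36 36.  K' ⊕ opad = 0a 5c 5c.
Inner input = (K'⊕ipad) ∥ m = 60 36 36 ∥ 52 6f 0b.
Inner hash: sum = 96+54+54+82+111+11 = 408 → 01 98.
Outer input = (K'⊕opad) ∥ inner = 0a 5c 5c ∥ 01 98.
Outer hash (tag): sum = 10+92+92+1+152 = 347 → 01 5b.

015b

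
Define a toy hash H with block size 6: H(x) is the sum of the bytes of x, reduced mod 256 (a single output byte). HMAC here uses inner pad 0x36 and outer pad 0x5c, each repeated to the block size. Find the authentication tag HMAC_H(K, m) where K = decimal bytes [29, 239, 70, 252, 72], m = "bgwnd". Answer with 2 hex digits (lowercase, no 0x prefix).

22

Key decimal bytes [29, 239, 70, 252, 72] = 1d ef 46 fc 48 is 5 bytes ≤ B = 6; zero-pad to 6 bytes: K' = 1d ef 46 fc 48 00.
K' ⊕ ipad = 2b d9 70 ca 7e 36.  K' ⊕ opad = 41 b3 1a a0 14 5c.
Inner input = (K'⊕ipad) ∥ m = 2b d9 70 ca 7e 36 ∥ 62 67 77 6e 64.
Inner hash: sum = 43+217+112+202+126+54+98+103+119+110+100 = 1284; mod 256 = 4 → 04.
Outer input = (K'⊕opad) ∥ inner = 41 b3 1a a0 14 5c ∥ 04.
Outer hash (tag): sum = 65+179+26+160+20+92+4 = 546; mod 256 = 34 → 22.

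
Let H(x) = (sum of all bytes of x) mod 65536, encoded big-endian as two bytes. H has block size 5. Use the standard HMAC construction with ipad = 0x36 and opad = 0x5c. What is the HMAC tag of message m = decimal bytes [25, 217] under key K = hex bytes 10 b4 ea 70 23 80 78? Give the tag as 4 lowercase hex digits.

Key hex bytes 10 b4 ea 70 23 80 78 is 7 bytes > B = 5, so hash it first: H(key) = 03 39, then zero-pad to 5 bytes: K' = 03 39 00 00 00.
K' ⊕ ipad = 35 0f 36 36 36.  K' ⊕ opad = 5f 65 5c 5c 5c.
Inner input = (K'⊕ipad) ∥ m = 35 0f 36 36 36 ∥ 19 d9.
Inner hash: sum = 53+15+54+54+54+25+217 = 472 → 01 d8.
Outer input = (K'⊕opad) ∥ inner = 5f 65 5c 5c 5c ∥ 01 d8.
Outer hash (tag): sum = 95+101+92+92+92+1+216 = 689 → 02 b1.

02b1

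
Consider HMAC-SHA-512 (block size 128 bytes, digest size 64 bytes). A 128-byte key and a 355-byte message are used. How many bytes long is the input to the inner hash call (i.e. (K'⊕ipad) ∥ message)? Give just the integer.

483

Key is 128 ≤ 128 bytes, zero-padded: |K'| = 128.
Inner input = (K'⊕ipad) ∥ m → 128 + 355 = 483 bytes.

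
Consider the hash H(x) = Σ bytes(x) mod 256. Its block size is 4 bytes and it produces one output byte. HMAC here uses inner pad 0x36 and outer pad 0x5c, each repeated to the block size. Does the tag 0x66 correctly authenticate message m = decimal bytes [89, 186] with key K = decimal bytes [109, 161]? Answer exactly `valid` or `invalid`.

invalid

Key decimal bytes [109, 161] = 6d a1 is 2 bytes ≤ B = 4; zero-pad to 4 bytes: K' = 6d a1 00 00.
K' ⊕ ipad = 5b 97 36 36; K' ⊕ opad = 31 fd 5c 5c.
Inner hash: sum = 91+151+54+54+89+186 = 625; mod 256 = 113 → 71.
Outer hash (recomputed tag): sum = 49+253+92+92+113 = 599; mod 256 = 87 → 57.
Recomputed tag = 57; claimed = 66 → mismatch.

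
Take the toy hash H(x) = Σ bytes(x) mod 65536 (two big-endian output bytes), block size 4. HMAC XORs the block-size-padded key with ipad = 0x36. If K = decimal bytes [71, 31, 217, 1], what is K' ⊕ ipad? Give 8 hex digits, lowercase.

Key decimal bytes [71, 31, 217, 1] = 47 1f d9 01 is exactly B = 4 bytes: K' = 47 1f d9 01.
XOR each byte with 0x36: 47⊕36=71, 1f⊕36=29, d9⊕36=ef, 01⊕36=37.

7129ef37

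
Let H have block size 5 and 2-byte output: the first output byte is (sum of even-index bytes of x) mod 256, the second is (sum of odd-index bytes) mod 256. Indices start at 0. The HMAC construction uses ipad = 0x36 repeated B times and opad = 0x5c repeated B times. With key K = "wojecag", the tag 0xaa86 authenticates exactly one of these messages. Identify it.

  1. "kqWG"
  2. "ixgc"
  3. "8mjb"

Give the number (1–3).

1

Key "wojecag" = 77 6f 6a 65 63 61 67 is 7 bytes > B = 5, so hash it first: H(key) = ab 35, then zero-pad to 5 bytes: K' = ab 35 00 00 00.
K' ⊕ ipad = 9d 03 36 36 36; K' ⊕ opad = f7 69 5c 5c 5c.
m1: inner = H(9d 03 36 36 36 6b 71 57 47) = c1 fb; tag = H(f7 69 5c 5c 5c c1 fb) = aa86 ← matches
m2: inner = H(9d 03 36 36 36 69 78 67 63) = e4 09; tag = H(f7 69 5c 5c 5c e4 09) = b8a9
m3: inner = H(9d 03 36 36 36 38 6d 6a 62) = d8 db; tag = H(f7 69 5c 5c 5c d8 db) = 8a9d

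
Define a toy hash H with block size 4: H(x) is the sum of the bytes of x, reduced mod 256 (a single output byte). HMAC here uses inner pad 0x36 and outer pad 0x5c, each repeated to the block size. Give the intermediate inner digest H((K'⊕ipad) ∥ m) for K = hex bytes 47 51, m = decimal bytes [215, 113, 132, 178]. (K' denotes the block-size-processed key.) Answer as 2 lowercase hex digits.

Key hex bytes 47 51 is 2 bytes ≤ B = 4; zero-pad to 4 bytes: K' = 47 51 00 00.
K' ⊕ ipad = 71 67 36 36.
Inner input = 71 67 36 36 ∥ d7 71 84 b2.
Inner hash: sum = 113+103+54+54+215+113+132+178 = 962; mod 256 = 194 → c2.

c2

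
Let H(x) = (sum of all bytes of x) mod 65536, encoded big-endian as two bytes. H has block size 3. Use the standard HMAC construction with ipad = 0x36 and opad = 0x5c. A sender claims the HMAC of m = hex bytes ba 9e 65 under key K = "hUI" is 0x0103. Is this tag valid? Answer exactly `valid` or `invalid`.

Key "hUI" = 68 55 49 is exactly B = 3 bytes: K' = 68 55 49.
K' ⊕ ipad = 5e 63 7f; K' ⊕ opad = 34 09 15.
Inner hash: sum = 94+99+127+186+158+101 = 765 → 02 fd.
Outer hash (recomputed tag): sum = 52+9+21+2+253 = 337 → 01 51.
Recomputed tag = 0151; claimed = 0103 → mismatch.

invalid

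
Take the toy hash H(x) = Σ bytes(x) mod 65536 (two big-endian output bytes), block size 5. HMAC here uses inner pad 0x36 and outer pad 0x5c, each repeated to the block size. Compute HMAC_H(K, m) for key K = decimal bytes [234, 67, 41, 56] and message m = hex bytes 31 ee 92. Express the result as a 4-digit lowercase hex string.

Key decimal bytes [234, 67, 41, 56] = ea 43 29 38 is 4 bytes ≤ B = 5; zero-pad to 5 bytes: K' = ea 43 29 38 00.
K' ⊕ ipad = dc 75 1f 0e 36.  K' ⊕ opad = b6 1f 75 64 5c.
Inner input = (K'⊕ipad) ∥ m = dc 75 1f 0e 36 ∥ 31 ee 92.
Inner hash: sum = 220+117+31+14+54+49+238+146 = 869 → 03 65.
Outer input = (K'⊕opad) ∥ inner = b6 1f 75 64 5c ∥ 03 65.
Outer hash (tag): sum = 182+31+117+100+92+3+101 = 626 → 02 72.

0272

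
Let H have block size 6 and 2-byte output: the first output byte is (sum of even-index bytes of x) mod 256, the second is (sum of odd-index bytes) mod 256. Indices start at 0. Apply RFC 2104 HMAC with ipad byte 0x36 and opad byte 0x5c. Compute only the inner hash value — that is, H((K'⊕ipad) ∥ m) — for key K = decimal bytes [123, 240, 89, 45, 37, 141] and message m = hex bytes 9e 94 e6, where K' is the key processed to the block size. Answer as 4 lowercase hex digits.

5330

Key decimal bytes [123, 240, 89, 45, 37, 141] = 7b f0 59 2d 25 8d is exactly B = 6 bytes: K' = 7b f0 59 2d 25 8d.
K' ⊕ ipad = 4d c6 6f 1b 13 bb.
Inner input = 4d c6 6f 1b 13 bb ∥ 9e 94 e6.
Inner hash: even-index sum = 595 mod 256 = 83; odd-index sum = 560 mod 256 = 48 → 53 30.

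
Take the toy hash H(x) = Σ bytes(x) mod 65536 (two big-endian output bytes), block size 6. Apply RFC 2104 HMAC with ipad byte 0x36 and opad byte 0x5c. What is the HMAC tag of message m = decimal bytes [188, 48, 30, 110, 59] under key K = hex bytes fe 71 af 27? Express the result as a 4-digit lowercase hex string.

03d0

Key hex bytes fe 71 af 27 is 4 bytes ≤ B = 6; zero-pad to 6 bytes: K' = fe 71 af 27 00 00.
K' ⊕ ipad = c8 47 99 11 36 36.  K' ⊕ opad = a2 2d f3 7b 5c 5c.
Inner input = (K'⊕ipad) ∥ m = c8 47 99 11 36 36 ∥ bc 30 1e 6e 3b.
Inner hash: sum = 200+71+153+17+54+54+188+48+30+110+59 = 984 → 03 d8.
Outer input = (K'⊕opad) ∥ inner = a2 2d f3 7b 5c 5c ∥ 03 d8.
Outer hash (tag): sum = 162+45+243+123+92+92+3+216 = 976 → 03 d0.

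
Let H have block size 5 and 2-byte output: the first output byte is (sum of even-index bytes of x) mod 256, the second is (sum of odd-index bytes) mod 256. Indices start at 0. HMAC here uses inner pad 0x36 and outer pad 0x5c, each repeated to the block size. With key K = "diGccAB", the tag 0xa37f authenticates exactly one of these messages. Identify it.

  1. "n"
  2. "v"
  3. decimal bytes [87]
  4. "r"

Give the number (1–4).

Key "diGccAB" = 64 69 47 63 63 41 42 is 7 bytes > B = 5, so hash it first: H(key) = 50 0d, then zero-pad to 5 bytes: K' = 50 0d 00 00 00.
K' ⊕ ipad = 66 3b 36 36 36; K' ⊕ opad = 0c 51 5c 5c 5c.
m1: inner = H(66 3b 36 36 36 6e) = d2 df; tag = H(0c 51 5c 5c 5c d2 df) = a37f ← matches
m2: inner = H(66 3b 36 36 36 76) = d2 e7; tag = H(0c 51 5c 5c 5c d2 e7) = ab7f
m3: inner = H(66 3b 36 36 36 57) = d2 c8; tag = H(0c 51 5c 5c 5c d2 c8) = 8c7f
m4: inner = H(66 3b 36 36 36 72) = d2 e3; tag = H(0c 51 5c 5c 5c d2 e3) = a77f

1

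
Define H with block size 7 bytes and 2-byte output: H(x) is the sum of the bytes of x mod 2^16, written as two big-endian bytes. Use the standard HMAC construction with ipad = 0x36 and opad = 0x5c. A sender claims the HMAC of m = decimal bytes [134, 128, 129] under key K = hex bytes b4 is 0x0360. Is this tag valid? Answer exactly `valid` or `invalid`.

valid

Key hex bytes b4 is 1 byte ≤ B = 7; zero-pad to 7 bytes: K' = b4 00 00 00 00 00 00.
K' ⊕ ipad = 82 36 36 36 36 36 36; K' ⊕ opad = e8 5c 5c 5c 5c 5c 5c.
Inner hash: sum = 130+54+54+54+54+54+54+134+128+129 = 845 → 03 4d.
Outer hash (recomputed tag): sum = 232+92+92+92+92+92+92+3+77 = 864 → 03 60.
Recomputed tag = 0360; claimed = 0360 → match.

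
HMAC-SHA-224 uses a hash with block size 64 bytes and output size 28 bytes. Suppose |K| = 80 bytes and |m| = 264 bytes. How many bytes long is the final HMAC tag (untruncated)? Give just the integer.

The tag is one SHA-224 digest: 28 bytes.

28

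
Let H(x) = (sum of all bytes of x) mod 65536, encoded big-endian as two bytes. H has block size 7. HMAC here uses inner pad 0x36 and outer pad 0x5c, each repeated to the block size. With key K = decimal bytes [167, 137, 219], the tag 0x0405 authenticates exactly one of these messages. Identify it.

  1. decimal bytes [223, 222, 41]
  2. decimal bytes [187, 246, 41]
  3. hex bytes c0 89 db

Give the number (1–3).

3

Key decimal bytes [167, 137, 219] = a7 89 db is 3 bytes ≤ B = 7; zero-pad to 7 bytes: K' = a7 89 db 00 00 00 00.
K' ⊕ ipad = 91 bf ed 36 36 36 36; K' ⊕ opad = fb d5 87 5c 5c 5c 5c.
m1: inner = H(91 bf ed 36 36 36 36 df de 29) = 04 fb; tag = H(fb d5 87 5c 5c 5c 5c 04 fb) = 04c6
m2: inner = H(91 bf ed 36 36 36 36 bb f6 29) = 04 ef; tag = H(fb d5 87 5c 5c 5c 5c 04 ef) = 04ba
m3: inner = H(91 bf ed 36 36 36 36 c0 89 db) = 05 39; tag = H(fb d5 87 5c 5c 5c 5c 05 39) = 0405 ← matches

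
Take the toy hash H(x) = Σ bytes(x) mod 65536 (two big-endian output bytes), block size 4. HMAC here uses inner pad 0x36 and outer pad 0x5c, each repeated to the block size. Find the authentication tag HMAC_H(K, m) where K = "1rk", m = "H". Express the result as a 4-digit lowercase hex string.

0155

Key "1rk" = 31 72 6b is 3 bytes ≤ B = 4; zero-pad to 4 bytes: K' = 31 72 6b 00.
K' ⊕ ipad = 07 44 5d 36.  K' ⊕ opad = 6d 2e 37 5c.
Inner input = (K'⊕ipad) ∥ m = 07 44 5d 36 ∥ 48.
Inner hash: sum = 7+68+93+54+72 = 294 → 01 26.
Outer input = (K'⊕opad) ∥ inner = 6d 2e 37 5c ∥ 01 26.
Outer hash (tag): sum = 109+46+55+92+1+38 = 341 → 01 55.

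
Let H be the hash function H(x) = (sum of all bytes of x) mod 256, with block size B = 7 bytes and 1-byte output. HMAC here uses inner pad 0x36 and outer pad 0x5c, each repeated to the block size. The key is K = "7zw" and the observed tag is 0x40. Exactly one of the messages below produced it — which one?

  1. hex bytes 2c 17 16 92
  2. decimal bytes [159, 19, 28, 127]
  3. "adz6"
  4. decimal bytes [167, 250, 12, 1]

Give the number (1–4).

4

Key "7zw" = 37 7a 77 is 3 bytes ≤ B = 7; zero-pad to 7 bytes: K' = 37 7a 77 00 00 00 00.
K' ⊕ ipad = 01 4c 41 36 36 36 36; K' ⊕ opad = 6b 26 2b 5c 5c 5c 5c.
m1: inner = H(01 4c 41 36 36 36 36 2c 17 16 92) = 51; tag = H(6b 26 2b 5c 5c 5c 5c 51) = 7d
m2: inner = H(01 4c 41 36 36 36 36 9f 13 1c 7f) = b3; tag = H(6b 26 2b 5c 5c 5c 5c b3) = df
m3: inner = H(01 4c 41 36 36 36 36 61 64 7a 36) = db; tag = H(6b 26 2b 5c 5c 5c 5c db) = 07
m4: inner = H(01 4c 41 36 36 36 36 a7 fa 0c 01) = 14; tag = H(6b 26 2b 5c 5c 5c 5c 14) = 40 ← matches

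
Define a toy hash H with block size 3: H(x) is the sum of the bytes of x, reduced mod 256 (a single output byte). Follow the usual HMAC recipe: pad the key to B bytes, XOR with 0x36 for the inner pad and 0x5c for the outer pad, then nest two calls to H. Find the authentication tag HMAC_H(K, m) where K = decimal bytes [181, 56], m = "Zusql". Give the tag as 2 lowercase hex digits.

Key decimal bytes [181, 56] = b5 38 is 2 bytes ≤ B = 3; zero-pad to 3 bytes: K' = b5 38 00.
K' ⊕ ipad = 83 0e 36.  K' ⊕ opad = e9 64 5c.
Inner input = (K'⊕ipad) ∥ m = 83 0e 36 ∥ 5a 75 73 71 6c.
Inner hash: sum = 131+14+54+90+117+115+113+108 = 742; mod 256 = 230 → e6.
Outer input = (K'⊕opad) ∥ inner = e9 64 5c ∥ e6.
Outer hash (tag): sum = 233+100+92+230 = 655; mod 256 = 143 → 8f.

8f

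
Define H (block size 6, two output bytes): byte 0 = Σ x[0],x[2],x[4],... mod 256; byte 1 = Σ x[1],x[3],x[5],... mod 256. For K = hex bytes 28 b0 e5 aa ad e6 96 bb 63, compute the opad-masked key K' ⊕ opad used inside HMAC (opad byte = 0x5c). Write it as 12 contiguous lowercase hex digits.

Key hex bytes 28 b0 e5 aa ad e6 96 bb 63 is 9 bytes > B = 6, so hash it first: H(key) = b3 fb, then zero-pad to 6 bytes: K' = b3 fb 00 00 00 00.
XOR each byte with 0x5c: b3⊕5c=ef, fb⊕5c=a7, 00⊕5c=5c, 00⊕5c=5c, 00⊕5c=5c, 00⊕5c=5c.

efa75c5c5c5c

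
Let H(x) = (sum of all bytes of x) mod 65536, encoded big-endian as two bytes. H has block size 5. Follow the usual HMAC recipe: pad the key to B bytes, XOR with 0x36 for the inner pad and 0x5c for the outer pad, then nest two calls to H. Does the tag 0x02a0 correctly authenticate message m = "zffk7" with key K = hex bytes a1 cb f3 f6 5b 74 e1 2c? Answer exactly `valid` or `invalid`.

Key hex bytes a1 cb f3 f6 5b 74 e1 2c is 8 bytes > B = 5, so hash it first: H(key) = 05 31, then zero-pad to 5 bytes: K' = 05 31 00 00 00.
K' ⊕ ipad = 33 07 36 36 36; K' ⊕ opad = 59 6d 5c 5c 5c.
Inner hash: sum = 51+7+54+54+54+122+102+102+107+55 = 708 → 02 c4.
Outer hash (recomputed tag): sum = 89+109+92+92+92+2+196 = 672 → 02 a0.
Recomputed tag = 02a0; claimed = 02a0 → match.

valid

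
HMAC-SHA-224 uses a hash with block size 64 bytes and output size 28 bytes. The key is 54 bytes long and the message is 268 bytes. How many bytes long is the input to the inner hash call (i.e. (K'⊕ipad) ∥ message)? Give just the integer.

332

Key is 54 ≤ 64 bytes, zero-padded: |K'| = 64.
Inner input = (K'⊕ipad) ∥ m → 64 + 268 = 332 bytes.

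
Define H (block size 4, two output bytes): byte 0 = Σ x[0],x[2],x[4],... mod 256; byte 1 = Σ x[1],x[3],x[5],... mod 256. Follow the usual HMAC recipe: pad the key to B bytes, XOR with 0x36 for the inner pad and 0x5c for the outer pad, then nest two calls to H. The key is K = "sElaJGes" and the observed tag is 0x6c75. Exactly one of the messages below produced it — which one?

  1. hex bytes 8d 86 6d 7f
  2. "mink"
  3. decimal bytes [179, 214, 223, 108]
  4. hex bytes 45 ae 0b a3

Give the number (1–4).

Key "sElaJGes" = 73 45 6c 61 4a 47 65 73 is 8 bytes > B = 4, so hash it first: H(key) = 8e 60, then zero-pad to 4 bytes: K' = 8e 60 00 00.
K' ⊕ ipad = b8 56 36 36; K' ⊕ opad = d2 3c 5c 5c.
m1: inner = H(b8 56 36 36 8d 86 6d 7f) = e8 91; tag = H(d2 3c 5c 5c e8 91) = 1629
m2: inner = H(b8 56 36 36 6d 69 6e 6b) = c9 60; tag = H(d2 3c 5c 5c c9 60) = f7f8
m3: inner = H(b8 56 36 36 b3 d6 df 6c) = 80 ce; tag = H(d2 3c 5c 5c 80 ce) = ae66
m4: inner = H(b8 56 36 36 45 ae 0b a3) = 3e dd; tag = H(d2 3c 5c 5c 3e dd) = 6c75 ← matches

4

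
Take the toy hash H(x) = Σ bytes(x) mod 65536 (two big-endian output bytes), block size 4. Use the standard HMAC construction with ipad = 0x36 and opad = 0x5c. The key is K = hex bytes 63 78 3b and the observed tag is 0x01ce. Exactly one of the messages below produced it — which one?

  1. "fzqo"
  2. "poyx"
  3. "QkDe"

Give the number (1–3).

1

Key hex bytes 63 78 3b is 3 bytes ≤ B = 4; zero-pad to 4 bytes: K' = 63 78 3b 00.
K' ⊕ ipad = 55 4e 0d 36; K' ⊕ opad = 3f 24 67 5c.
m1: inner = H(55 4e 0d 36 66 7a 71 6f) = 02 a6; tag = H(3f 24 67 5c 02 a6) = 01ce ← matches
m2: inner = H(55 4e 0d 36 70 6f 79 78) = 02 b6; tag = H(3f 24 67 5c 02 b6) = 01de
m3: inner = H(55 4e 0d 36 51 6b 44 65) = 02 4b; tag = H(3f 24 67 5c 02 4b) = 0173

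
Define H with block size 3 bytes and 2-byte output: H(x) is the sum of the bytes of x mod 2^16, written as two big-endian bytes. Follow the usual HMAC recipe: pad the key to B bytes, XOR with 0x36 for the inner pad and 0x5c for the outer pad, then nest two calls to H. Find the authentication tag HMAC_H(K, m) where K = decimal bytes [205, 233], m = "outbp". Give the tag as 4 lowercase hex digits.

01e0

Key decimal bytes [205, 233] = cd e9 is 2 bytes ≤ B = 3; zero-pad to 3 bytes: K' = cd e9 00.
K' ⊕ ipad = fb df 36.  K' ⊕ opad = 91 b5 5c.
Inner input = (K'⊕ipad) ∥ m = fb df 36 ∥ 6f 75 74 62 70.
Inner hash: sum = 251+223+54+111+117+116+98+112 = 1082 → 04 3a.
Outer input = (K'⊕opad) ∥ inner = 91 b5 5c ∥ 04 3a.
Outer hash (tag): sum = 145+181+92+4+58 = 480 → 01 e0.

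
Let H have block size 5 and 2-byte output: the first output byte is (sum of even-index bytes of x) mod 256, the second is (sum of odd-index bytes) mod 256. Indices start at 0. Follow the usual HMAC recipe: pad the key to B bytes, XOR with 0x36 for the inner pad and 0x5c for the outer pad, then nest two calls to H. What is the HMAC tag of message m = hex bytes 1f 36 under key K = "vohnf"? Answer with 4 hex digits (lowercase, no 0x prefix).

6889

Key "vohnf" = 76 6f 68 6e 66 is exactly B = 5 bytes: K' = 76 6f 68 6e 66.
K' ⊕ ipad = 40 59 5e 58 50.  K' ⊕ opad = 2a 33 34 32 3a.
Inner input = (K'⊕ipad) ∥ m = 40 59 5e 58 50 ∥ 1f 36.
Inner hash: even-index sum = 292 mod 256 = 36; odd-index sum = 208 mod 256 = 208 → 24 d0.
Outer input = (K'⊕opad) ∥ inner = 2a 33 34 32 3a ∥ 24 d0.
Outer hash (tag): even-index sum = 360 mod 256 = 104; odd-index sum = 137 mod 256 = 137 → 68 89.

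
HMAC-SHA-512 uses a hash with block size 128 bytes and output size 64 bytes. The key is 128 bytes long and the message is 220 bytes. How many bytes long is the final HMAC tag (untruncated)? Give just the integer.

64

The tag is one SHA-512 digest: 64 bytes.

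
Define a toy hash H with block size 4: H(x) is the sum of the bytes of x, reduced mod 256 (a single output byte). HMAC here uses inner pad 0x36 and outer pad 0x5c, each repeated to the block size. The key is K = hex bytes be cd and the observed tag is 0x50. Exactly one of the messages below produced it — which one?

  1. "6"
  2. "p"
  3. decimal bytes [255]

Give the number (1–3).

Key hex bytes be cd is 2 bytes ≤ B = 4; zero-pad to 4 bytes: K' = be cd 00 00.
K' ⊕ ipad = 88 fb 36 36; K' ⊕ opad = e2 91 5c 5c.
m1: inner = H(88 fb 36 36 36) = 25; tag = H(e2 91 5c 5c 25) = 50 ← matches
m2: inner = H(88 fb 36 36 70) = 5f; tag = H(e2 91 5c 5c 5f) = 8a
m3: inner = H(88 fb 36 36 ff) = ee; tag = H(e2 91 5c 5c ee) = 19

1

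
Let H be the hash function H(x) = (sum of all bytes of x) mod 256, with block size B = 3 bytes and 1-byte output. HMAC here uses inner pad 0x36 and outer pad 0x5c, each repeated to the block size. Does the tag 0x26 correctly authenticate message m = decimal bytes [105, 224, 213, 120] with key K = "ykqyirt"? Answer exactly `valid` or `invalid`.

Key "ykqyirt" = 79 6b 71 79 69 72 74 is 7 bytes > B = 3, so hash it first: H(key) = 1d, then zero-pad to 3 bytes: K' = 1d 00 00.
K' ⊕ ipad = 2b 36 36; K' ⊕ opad = 41 5c 5c.
Inner hash: sum = 43+54+54+105+224+213+120 = 813; mod 256 = 45 → 2d.
Outer hash (recomputed tag): sum = 65+92+92+45 = 294; mod 256 = 38 → 26.
Recomputed tag = 26; claimed = 26 → match.

valid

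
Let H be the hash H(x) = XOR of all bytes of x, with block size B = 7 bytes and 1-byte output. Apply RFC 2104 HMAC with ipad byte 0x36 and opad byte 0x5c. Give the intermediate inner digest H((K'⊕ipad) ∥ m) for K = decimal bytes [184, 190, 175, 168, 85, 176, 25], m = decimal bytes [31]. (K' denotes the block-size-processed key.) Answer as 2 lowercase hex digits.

Key decimal bytes [184, 190, 175, 168, 85, 176, 25] = b8 be af a8 55 b0 19 is exactly B = 7 bytes: K' = b8 be af a8 55 b0 19.
K' ⊕ ipad = 8e 88 99 9e 63 86 2f.
Inner input = 8e 88 99 9e 63 86 2f ∥ 1f.
Inner hash: XOR 8e⊕88⊕99⊕9e⊕63⊕86⊕2f⊕1f = d4.

d4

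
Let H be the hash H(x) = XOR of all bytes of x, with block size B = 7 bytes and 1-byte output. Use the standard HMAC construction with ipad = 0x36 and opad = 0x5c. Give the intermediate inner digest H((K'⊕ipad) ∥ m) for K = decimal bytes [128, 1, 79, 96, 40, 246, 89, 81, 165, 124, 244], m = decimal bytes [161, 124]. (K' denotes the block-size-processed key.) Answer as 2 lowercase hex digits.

be

Key decimal bytes [128, 1, 79, 96, 40, 246, 89, 81, 165, 124, 244] = 80 01 4f 60 28 f6 59 51 a5 7c f4 is 11 bytes > B = 7, so hash it first: H(key) = 55, then zero-pad to 7 bytes: K' = 55 00 00 00 00 00 00.
K' ⊕ ipad = 63 36 36 36 36 36 36.
Inner input = 63 36 36 36 36 36 36 ∥ a1 7c.
Inner hash: XOR 63⊕36⊕36⊕36⊕36⊕36⊕36⊕a1⊕7c = be.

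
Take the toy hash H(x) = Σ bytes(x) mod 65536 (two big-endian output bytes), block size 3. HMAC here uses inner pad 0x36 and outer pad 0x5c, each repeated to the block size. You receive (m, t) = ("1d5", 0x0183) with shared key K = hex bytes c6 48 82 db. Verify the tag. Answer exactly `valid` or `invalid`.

valid

Key hex bytes c6 48 82 db is 4 bytes > B = 3, so hash it first: H(key) = 02 6b, then zero-pad to 3 bytes: K' = 02 6b 00.
K' ⊕ ipad = 34 5d 36; K' ⊕ opad = 5e 37 5c.
Inner hash: sum = 52+93+54+49+100+53 = 401 → 01 91.
Outer hash (recomputed tag): sum = 94+55+92+1+145 = 387 → 01 83.
Recomputed tag = 0183; claimed = 0183 → match.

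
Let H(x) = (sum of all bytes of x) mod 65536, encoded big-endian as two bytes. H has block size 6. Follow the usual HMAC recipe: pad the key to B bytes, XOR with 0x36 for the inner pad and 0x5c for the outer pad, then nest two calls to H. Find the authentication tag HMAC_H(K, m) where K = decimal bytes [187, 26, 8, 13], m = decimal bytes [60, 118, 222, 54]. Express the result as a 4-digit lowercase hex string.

Key decimal bytes [187, 26, 8, 13] = bb 1a 08 0d is 4 bytes ≤ B = 6; zero-pad to 6 bytes: K' = bb 1a 08 0d 00 00.
K' ⊕ ipad = 8d 2c 3e 3b 36 36.  K' ⊕ opad = e7 46 54 51 5c 5c.
Inner input = (K'⊕ipad) ∥ m = 8d 2c 3e 3b 36 36 ∥ 3c 76 de 36.
Inner hash: sum = 141+44+62+59+54+54+60+118+222+54 = 868 → 03 64.
Outer input = (K'⊕opad) ∥ inner = e7 46 54 51 5c 5c ∥ 03 64.
Outer hash (tag): sum = 231+70+84+81+92+92+3+100 = 753 → 02 f1.

02f1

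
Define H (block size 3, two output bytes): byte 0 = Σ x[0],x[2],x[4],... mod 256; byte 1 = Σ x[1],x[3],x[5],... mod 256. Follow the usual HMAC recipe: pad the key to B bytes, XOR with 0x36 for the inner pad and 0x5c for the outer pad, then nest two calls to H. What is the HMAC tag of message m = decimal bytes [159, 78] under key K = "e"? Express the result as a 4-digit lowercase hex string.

Key "e" = 65 is 1 byte ≤ B = 3; zero-pad to 3 bytes: K' = 65 00 00.
K' ⊕ ipad = 53 36 36.  K' ⊕ opad = 39 5c 5c.
Inner input = (K'⊕ipad) ∥ m = 53 36 36 ∥ 9f 4e.
Inner hash: even-index sum = 215 mod 256 = 215; odd-index sum = 213 mod 256 = 213 → d7 d5.
Outer input = (K'⊕opad) ∥ inner = 39 5c 5c ∥ d7 d5.
Outer hash (tag): even-index sum = 362 mod 256 = 106; odd-index sum = 307 mod 256 = 51 → 6a 33.

6a33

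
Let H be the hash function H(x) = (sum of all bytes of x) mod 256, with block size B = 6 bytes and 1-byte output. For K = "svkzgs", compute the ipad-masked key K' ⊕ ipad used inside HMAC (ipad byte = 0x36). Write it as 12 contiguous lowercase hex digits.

45405d4c5145

Key "svkzgs" = 73 76 6b 7a 67 73 is exactly B = 6 bytes: K' = 73 76 6b 7a 67 73.
XOR each byte with 0x36: 73⊕36=45, 76⊕36=40, 6b⊕36=5d, 7a⊕36=4c, 67⊕36=51, 73⊕36=45.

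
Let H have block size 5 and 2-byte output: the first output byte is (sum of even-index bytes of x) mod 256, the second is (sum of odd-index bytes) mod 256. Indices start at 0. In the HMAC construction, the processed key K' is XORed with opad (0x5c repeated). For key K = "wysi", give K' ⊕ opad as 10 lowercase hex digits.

Key "wysi" = 77 79 73 69 is 4 bytes ≤ B = 5; zero-pad to 5 bytes: K' = 77 79 73 69 00.
XOR each byte with 0x5c: 77⊕5c=2b, 79⊕5c=25, 73⊕5c=2f, 69⊕5c=35, 00⊕5c=5c.

2b252f355c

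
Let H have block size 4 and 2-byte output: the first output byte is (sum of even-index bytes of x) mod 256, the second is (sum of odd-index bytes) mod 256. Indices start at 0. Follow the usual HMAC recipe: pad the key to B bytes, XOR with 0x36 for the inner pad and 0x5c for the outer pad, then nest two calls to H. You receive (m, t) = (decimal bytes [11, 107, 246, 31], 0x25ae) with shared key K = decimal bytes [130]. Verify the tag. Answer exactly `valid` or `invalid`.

valid

Key decimal bytes [130] = 82 is 1 byte ≤ B = 4; zero-pad to 4 bytes: K' = 82 00 00 00.
K' ⊕ ipad = b4 36 36 36; K' ⊕ opad = de 5c 5c 5c.
Inner hash: even-index sum = 491 mod 256 = 235; odd-index sum = 246 mod 256 = 246 → eb f6.
Outer hash (recomputed tag): even-index sum = 549 mod 256 = 37; odd-index sum = 430 mod 256 = 174 → 25 ae.
Recomputed tag = 25ae; claimed = 25ae → match.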